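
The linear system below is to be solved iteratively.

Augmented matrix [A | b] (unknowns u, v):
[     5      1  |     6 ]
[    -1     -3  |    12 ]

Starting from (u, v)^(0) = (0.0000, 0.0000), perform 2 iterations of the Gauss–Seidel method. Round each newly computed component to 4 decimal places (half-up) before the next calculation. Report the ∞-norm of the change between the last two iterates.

Iteration 1:
  u = (6 - (1)·0.0000) / (5) = 1.2000
  v = (12 - (-1)·1.2000) / (-3) = -4.4000
Iteration 2:
  u = (6 - (1)·-4.4000) / (5) = 2.0800
  v = (12 - (-1)·2.0800) / (-3) = -4.6933
Change: (0.8800, -0.2933) → max |·| = 0.8800

0.8800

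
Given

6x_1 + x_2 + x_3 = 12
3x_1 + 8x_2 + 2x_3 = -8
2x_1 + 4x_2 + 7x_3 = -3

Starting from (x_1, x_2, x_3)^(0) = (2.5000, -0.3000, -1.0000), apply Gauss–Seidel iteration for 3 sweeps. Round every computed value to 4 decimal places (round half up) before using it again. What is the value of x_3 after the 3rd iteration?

Iteration 1:
  x_1 = (12 - (1)·-0.3000 - (1)·-1.0000) / (6) = 2.2167
  x_2 = (-8 - (3)·2.2167 - (2)·-1.0000) / (8) = -1.5813
  x_3 = (-3 - (2)·2.2167 - (4)·-1.5813) / (7) = -0.1583
Iteration 2:
  x_1 = (12 - (1)·-1.5813 - (1)·-0.1583) / (6) = 2.2899
  x_2 = (-8 - (3)·2.2899 - (2)·-0.1583) / (8) = -1.8191
  x_3 = (-3 - (2)·2.2899 - (4)·-1.8191) / (7) = -0.0433
Iteration 3:
  x_1 = (12 - (1)·-1.8191 - (1)·-0.0433) / (6) = 2.3104
  x_2 = (-8 - (3)·2.3104 - (2)·-0.0433) / (8) = -1.8556
  x_3 = (-3 - (2)·2.3104 - (4)·-1.8556) / (7) = -0.0283

-0.0283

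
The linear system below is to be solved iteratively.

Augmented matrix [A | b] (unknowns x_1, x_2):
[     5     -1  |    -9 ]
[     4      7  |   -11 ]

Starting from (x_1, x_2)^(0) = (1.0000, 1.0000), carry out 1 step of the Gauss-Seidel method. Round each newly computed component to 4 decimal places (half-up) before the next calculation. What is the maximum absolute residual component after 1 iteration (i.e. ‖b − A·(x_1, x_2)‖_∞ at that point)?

1.6571

Iteration 1:
  x_1 = (-9 - (-1)·1.0000) / (5) = -1.6000
  x_2 = (-11 - (4)·-1.6000) / (7) = -0.6571
Residual b − A·x = (-1.6571, -0.0003); ∞-norm = 1.6571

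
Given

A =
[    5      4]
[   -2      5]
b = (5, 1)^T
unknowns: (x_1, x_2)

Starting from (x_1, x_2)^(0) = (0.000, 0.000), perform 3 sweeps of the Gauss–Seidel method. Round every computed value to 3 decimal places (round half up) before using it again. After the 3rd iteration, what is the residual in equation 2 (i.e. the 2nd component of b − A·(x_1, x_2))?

-0.002

Iteration 1:
  x_1 = (5 - (4)·0.000) / (5) = 1.000
  x_2 = (1 - (-2)·1.000) / (5) = 0.600
Iteration 2:
  x_1 = (5 - (4)·0.600) / (5) = 0.520
  x_2 = (1 - (-2)·0.520) / (5) = 0.408
Iteration 3:
  x_1 = (5 - (4)·0.408) / (5) = 0.674
  x_2 = (1 - (-2)·0.674) / (5) = 0.470
Residual b − A·x = (-0.250, -0.002)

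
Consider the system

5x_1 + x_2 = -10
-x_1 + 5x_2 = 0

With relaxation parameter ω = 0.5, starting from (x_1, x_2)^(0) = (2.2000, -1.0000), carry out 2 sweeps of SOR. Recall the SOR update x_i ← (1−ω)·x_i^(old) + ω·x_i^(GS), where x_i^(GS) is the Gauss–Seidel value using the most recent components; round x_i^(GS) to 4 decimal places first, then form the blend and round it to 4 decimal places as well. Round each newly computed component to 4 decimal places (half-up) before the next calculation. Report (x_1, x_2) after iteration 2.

(-0.8520, -0.3252)

Iteration 1:
  x_1: GS value = (-10 - (1)·-1.0000) / (5) = -1.8000;  x_1 ← (1−ω)·2.2000 + ω·-1.8000 = 0.2000
  x_2: GS value = (0 - (-1)·0.2000) / (5) = 0.0400;  x_2 ← (1−ω)·-1.0000 + ω·0.0400 = -0.4800
Iteration 2:
  x_1: GS value = (-10 - (1)·-0.4800) / (5) = -1.9040;  x_1 ← (1−ω)·0.2000 + ω·-1.9040 = -0.8520
  x_2: GS value = (0 - (-1)·-0.8520) / (5) = -0.1704;  x_2 ← (1−ω)·-0.4800 + ω·-0.1704 = -0.3252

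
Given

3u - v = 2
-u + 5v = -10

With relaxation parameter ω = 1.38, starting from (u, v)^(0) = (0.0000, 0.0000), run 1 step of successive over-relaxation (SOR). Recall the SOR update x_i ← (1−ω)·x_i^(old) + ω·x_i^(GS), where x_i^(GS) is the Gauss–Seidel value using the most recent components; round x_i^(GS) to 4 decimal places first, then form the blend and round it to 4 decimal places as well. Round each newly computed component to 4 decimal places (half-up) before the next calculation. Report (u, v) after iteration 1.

(0.9200, -2.5061)

Iteration 1:
  u: GS value = (2 - (-1)·0.0000) / (3) = 0.6667;  u ← (1−ω)·0.0000 + ω·0.6667 = 0.9200
  v: GS value = (-10 - (-1)·0.9200) / (5) = -1.8160;  v ← (1−ω)·0.0000 + ω·-1.8160 = -2.5061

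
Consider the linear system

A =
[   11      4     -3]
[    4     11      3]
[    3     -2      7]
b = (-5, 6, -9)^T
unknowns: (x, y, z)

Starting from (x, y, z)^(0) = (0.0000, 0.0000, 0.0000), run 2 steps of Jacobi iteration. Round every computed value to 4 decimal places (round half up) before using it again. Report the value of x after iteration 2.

-1.0036

Iteration 1:
  x = (-5 - (4)·0.0000 - (-3)·0.0000) / (11) = -0.4545
  y = (6 - (4)·0.0000 - (3)·0.0000) / (11) = 0.5455
  z = (-9 - (3)·0.0000 - (-2)·0.0000) / (7) = -1.2857
Iteration 2:
  x = (-5 - (4)·0.5455 - (-3)·-1.2857) / (11) = -1.0036
  y = (6 - (4)·-0.4545 - (3)·-1.2857) / (11) = 1.0614
  z = (-9 - (3)·-0.4545 - (-2)·0.5455) / (7) = -0.9351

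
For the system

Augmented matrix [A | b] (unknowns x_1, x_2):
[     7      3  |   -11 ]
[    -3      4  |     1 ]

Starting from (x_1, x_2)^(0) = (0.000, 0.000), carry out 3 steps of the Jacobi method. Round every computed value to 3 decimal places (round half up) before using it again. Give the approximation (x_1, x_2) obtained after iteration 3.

(-1.174, -1.009)

Iteration 1:
  x_1 = (-11 - (3)·0.000) / (7) = -1.571
  x_2 = (1 - (-3)·0.000) / (4) = 0.250
Iteration 2:
  x_1 = (-11 - (3)·0.250) / (7) = -1.679
  x_2 = (1 - (-3)·-1.571) / (4) = -0.928
Iteration 3:
  x_1 = (-11 - (3)·-0.928) / (7) = -1.174
  x_2 = (1 - (-3)·-1.679) / (4) = -1.009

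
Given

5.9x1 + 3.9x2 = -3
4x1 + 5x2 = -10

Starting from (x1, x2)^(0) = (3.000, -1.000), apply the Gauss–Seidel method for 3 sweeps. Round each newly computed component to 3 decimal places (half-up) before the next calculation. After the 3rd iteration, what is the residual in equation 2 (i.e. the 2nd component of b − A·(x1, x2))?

Iteration 1:
  x1 = (-3 - (3.9)·-1.000) / (5.9) = 0.153
  x2 = (-10 - (4)·0.153) / (5) = -2.122
Iteration 2:
  x1 = (-3 - (3.9)·-2.122) / (5.9) = 0.894
  x2 = (-10 - (4)·0.894) / (5) = -2.715
Iteration 3:
  x1 = (-3 - (3.9)·-2.715) / (5.9) = 1.286
  x2 = (-10 - (4)·1.286) / (5) = -3.029
Residual b − A·x = (1.226, 0.001)

0.001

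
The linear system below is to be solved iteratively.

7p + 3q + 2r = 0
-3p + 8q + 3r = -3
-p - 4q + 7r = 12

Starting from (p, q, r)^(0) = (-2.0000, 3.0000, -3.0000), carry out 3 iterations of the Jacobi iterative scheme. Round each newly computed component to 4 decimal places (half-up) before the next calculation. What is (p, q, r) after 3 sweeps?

(0.2624, -1.3317, 0.6064)

Iteration 1:
  p = (0 - (3)·3.0000 - (2)·-3.0000) / (7) = -0.4286
  q = (-3 - (-3)·-2.0000 - (3)·-3.0000) / (8) = 0.0000
  r = (12 - (-1)·-2.0000 - (-4)·3.0000) / (7) = 3.1429
Iteration 2:
  p = (0 - (3)·0.0000 - (2)·3.1429) / (7) = -0.8980
  q = (-3 - (-3)·-0.4286 - (3)·3.1429) / (8) = -1.7143
  r = (12 - (-1)·-0.4286 - (-4)·0.0000) / (7) = 1.6531
Iteration 3:
  p = (0 - (3)·-1.7143 - (2)·1.6531) / (7) = 0.2624
  q = (-3 - (-3)·-0.8980 - (3)·1.6531) / (8) = -1.3317
  r = (12 - (-1)·-0.8980 - (-4)·-1.7143) / (7) = 0.6064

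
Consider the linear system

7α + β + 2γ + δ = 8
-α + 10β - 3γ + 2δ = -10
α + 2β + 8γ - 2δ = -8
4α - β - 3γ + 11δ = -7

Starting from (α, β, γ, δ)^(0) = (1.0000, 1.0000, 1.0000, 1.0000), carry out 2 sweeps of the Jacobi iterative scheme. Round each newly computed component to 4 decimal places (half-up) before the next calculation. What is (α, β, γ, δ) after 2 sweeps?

Iteration 1:
  α = (8 - (1)·1.0000 - (2)·1.0000 - (1)·1.0000) / (7) = 0.5714
  β = (-10 - (-1)·1.0000 - (-3)·1.0000 - (2)·1.0000) / (10) = -0.8000
  γ = (-8 - (1)·1.0000 - (2)·1.0000 - (-2)·1.0000) / (8) = -1.1250
  δ = (-7 - (4)·1.0000 - (-1)·1.0000 - (-3)·1.0000) / (11) = -0.6364
Iteration 2:
  α = (8 - (1)·-0.8000 - (2)·-1.1250 - (1)·-0.6364) / (7) = 1.6695
  β = (-10 - (-1)·0.5714 - (-3)·-1.1250 - (2)·-0.6364) / (10) = -1.1531
  γ = (-8 - (1)·0.5714 - (2)·-0.8000 - (-2)·-0.6364) / (8) = -1.0305
  δ = (-7 - (4)·0.5714 - (-1)·-0.8000 - (-3)·-1.1250) / (11) = -1.2237

(1.6695, -1.1531, -1.0305, -1.2237)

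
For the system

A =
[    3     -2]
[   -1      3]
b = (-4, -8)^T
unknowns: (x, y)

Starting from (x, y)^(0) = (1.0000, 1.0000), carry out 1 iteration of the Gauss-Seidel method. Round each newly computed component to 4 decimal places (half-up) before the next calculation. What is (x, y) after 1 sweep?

Iteration 1:
  x = (-4 - (-2)·1.0000) / (3) = -0.6667
  y = (-8 - (-1)·-0.6667) / (3) = -2.8889

(-0.6667, -2.8889)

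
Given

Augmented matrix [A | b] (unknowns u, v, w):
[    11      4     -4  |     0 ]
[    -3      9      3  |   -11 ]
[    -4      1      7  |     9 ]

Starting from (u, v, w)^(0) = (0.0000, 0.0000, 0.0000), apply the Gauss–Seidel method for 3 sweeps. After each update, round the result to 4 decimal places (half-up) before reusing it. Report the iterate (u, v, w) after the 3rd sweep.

Iteration 1:
  u = (0 - (4)·0.0000 - (-4)·0.0000) / (11) = 0.0000
  v = (-11 - (-3)·0.0000 - (3)·0.0000) / (9) = -1.2222
  w = (9 - (-4)·0.0000 - (1)·-1.2222) / (7) = 1.4603
Iteration 2:
  u = (0 - (4)·-1.2222 - (-4)·1.4603) / (11) = 0.9755
  v = (-11 - (-3)·0.9755 - (3)·1.4603) / (9) = -1.3838
  w = (9 - (-4)·0.9755 - (1)·-1.3838) / (7) = 2.0408
Iteration 3:
  u = (0 - (4)·-1.3838 - (-4)·2.0408) / (11) = 1.2453
  v = (-11 - (-3)·1.2453 - (3)·2.0408) / (9) = -1.4874
  w = (9 - (-4)·1.2453 - (1)·-1.4874) / (7) = 2.2098

(1.2453, -1.4874, 2.2098)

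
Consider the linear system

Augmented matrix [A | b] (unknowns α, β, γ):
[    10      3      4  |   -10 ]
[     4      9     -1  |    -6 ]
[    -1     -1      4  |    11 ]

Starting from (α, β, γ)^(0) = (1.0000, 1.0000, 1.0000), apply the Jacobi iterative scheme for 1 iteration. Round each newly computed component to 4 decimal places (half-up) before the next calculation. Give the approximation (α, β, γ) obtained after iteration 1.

(-1.7000, -1.0000, 3.2500)

Iteration 1:
  α = (-10 - (3)·1.0000 - (4)·1.0000) / (10) = -1.7000
  β = (-6 - (4)·1.0000 - (-1)·1.0000) / (9) = -1.0000
  γ = (11 - (-1)·1.0000 - (-1)·1.0000) / (4) = 3.2500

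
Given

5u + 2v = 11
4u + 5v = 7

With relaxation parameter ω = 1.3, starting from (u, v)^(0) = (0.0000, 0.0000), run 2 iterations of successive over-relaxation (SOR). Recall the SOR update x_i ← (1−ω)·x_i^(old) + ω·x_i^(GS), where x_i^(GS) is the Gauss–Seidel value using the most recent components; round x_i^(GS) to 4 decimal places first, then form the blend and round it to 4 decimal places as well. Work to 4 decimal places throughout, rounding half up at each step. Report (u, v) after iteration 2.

(2.6023, -0.5400)

Iteration 1:
  u: GS value = (11 - (2)·0.0000) / (5) = 2.2000;  u ← (1−ω)·0.0000 + ω·2.2000 = 2.8600
  v: GS value = (7 - (4)·2.8600) / (5) = -0.8880;  v ← (1−ω)·0.0000 + ω·-0.8880 = -1.1544
Iteration 2:
  u: GS value = (11 - (2)·-1.1544) / (5) = 2.6618;  u ← (1−ω)·2.8600 + ω·2.6618 = 2.6023
  v: GS value = (7 - (4)·2.6023) / (5) = -0.6818;  v ← (1−ω)·-1.1544 + ω·-0.6818 = -0.5400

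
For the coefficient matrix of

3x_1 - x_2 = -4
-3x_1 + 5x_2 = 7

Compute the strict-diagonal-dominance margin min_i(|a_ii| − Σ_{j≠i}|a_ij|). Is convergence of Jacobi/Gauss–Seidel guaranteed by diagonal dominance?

2

row 1: |3| − (1) = 2
row 2: |5| − (3) = 2
minimum over rows = 2 → strictly diagonally dominant (convergence guaranteed)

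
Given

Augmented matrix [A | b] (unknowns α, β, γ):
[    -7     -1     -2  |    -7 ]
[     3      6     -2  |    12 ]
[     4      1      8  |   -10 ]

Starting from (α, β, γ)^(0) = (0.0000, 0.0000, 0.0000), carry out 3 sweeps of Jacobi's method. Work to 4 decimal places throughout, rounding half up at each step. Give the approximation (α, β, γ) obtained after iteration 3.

Iteration 1:
  α = (-7 - (-1)·0.0000 - (-2)·0.0000) / (-7) = 1.0000
  β = (12 - (3)·0.0000 - (-2)·0.0000) / (6) = 2.0000
  γ = (-10 - (4)·0.0000 - (1)·0.0000) / (8) = -1.2500
Iteration 2:
  α = (-7 - (-1)·2.0000 - (-2)·-1.2500) / (-7) = 1.0714
  β = (12 - (3)·1.0000 - (-2)·-1.2500) / (6) = 1.0833
  γ = (-10 - (4)·1.0000 - (1)·2.0000) / (8) = -2.0000
Iteration 3:
  α = (-7 - (-1)·1.0833 - (-2)·-2.0000) / (-7) = 1.4167
  β = (12 - (3)·1.0714 - (-2)·-2.0000) / (6) = 0.7976
  γ = (-10 - (4)·1.0714 - (1)·1.0833) / (8) = -1.9211

(1.4167, 0.7976, -1.9211)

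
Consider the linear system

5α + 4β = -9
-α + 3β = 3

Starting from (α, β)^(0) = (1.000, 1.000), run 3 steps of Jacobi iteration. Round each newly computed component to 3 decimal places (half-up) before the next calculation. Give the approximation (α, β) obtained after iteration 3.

Iteration 1:
  α = (-9 - (4)·1.000) / (5) = -2.600
  β = (3 - (-1)·1.000) / (3) = 1.333
Iteration 2:
  α = (-9 - (4)·1.333) / (5) = -2.866
  β = (3 - (-1)·-2.600) / (3) = 0.133
Iteration 3:
  α = (-9 - (4)·0.133) / (5) = -1.906
  β = (3 - (-1)·-2.866) / (3) = 0.045

(-1.906, 0.045)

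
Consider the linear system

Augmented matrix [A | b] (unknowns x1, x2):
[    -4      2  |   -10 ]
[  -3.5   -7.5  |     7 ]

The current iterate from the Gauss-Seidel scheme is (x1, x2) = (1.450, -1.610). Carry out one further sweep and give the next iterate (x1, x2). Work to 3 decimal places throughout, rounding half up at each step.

One sweep:
  x1 = (-10 - (2)·-1.610) / (-4) = 1.695
  x2 = (7 - (-3.5)·1.695) / (-7.5) = -1.724

(1.695, -1.724)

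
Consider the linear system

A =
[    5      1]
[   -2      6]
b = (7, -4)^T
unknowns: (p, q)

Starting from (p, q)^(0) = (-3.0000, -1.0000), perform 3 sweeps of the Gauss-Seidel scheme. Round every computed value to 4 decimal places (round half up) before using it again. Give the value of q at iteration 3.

-0.1873

Iteration 1:
  p = (7 - (1)·-1.0000) / (5) = 1.6000
  q = (-4 - (-2)·1.6000) / (6) = -0.1333
Iteration 2:
  p = (7 - (1)·-0.1333) / (5) = 1.4267
  q = (-4 - (-2)·1.4267) / (6) = -0.1911
Iteration 3:
  p = (7 - (1)·-0.1911) / (5) = 1.4382
  q = (-4 - (-2)·1.4382) / (6) = -0.1873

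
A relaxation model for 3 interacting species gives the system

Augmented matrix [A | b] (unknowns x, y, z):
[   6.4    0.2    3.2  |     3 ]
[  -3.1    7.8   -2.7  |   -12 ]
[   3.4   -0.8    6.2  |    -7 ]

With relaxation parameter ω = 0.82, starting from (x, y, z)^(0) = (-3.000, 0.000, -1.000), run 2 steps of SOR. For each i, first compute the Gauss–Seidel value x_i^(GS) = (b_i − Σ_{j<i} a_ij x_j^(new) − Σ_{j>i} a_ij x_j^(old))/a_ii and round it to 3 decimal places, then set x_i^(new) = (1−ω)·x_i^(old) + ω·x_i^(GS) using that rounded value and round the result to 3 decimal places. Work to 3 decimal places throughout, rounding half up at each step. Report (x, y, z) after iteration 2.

Iteration 1:
  x: GS value = (3 - (0.2)·0.000 - (3.2)·-1.000) / (6.4) = 0.969;  x ← (1−ω)·-3.000 + ω·0.969 = 0.255
  y: GS value = (-12 - (-3.1)·0.255 - (-2.7)·-1.000) / (7.8) = -1.783;  y ← (1−ω)·0.000 + ω·-1.783 = -1.462
  z: GS value = (-7 - (3.4)·0.255 - (-0.8)·-1.462) / (6.2) = -1.458;  z ← (1−ω)·-1.000 + ω·-1.458 = -1.376
Iteration 2:
  x: GS value = (3 - (0.2)·-1.462 - (3.2)·-1.376) / (6.4) = 1.202;  x ← (1−ω)·0.255 + ω·1.202 = 1.032
  y: GS value = (-12 - (-3.1)·1.032 - (-2.7)·-1.376) / (7.8) = -1.605;  y ← (1−ω)·-1.462 + ω·-1.605 = -1.579
  z: GS value = (-7 - (3.4)·1.032 - (-0.8)·-1.579) / (6.2) = -1.899;  z ← (1−ω)·-1.376 + ω·-1.899 = -1.805

(1.032, -1.579, -1.805)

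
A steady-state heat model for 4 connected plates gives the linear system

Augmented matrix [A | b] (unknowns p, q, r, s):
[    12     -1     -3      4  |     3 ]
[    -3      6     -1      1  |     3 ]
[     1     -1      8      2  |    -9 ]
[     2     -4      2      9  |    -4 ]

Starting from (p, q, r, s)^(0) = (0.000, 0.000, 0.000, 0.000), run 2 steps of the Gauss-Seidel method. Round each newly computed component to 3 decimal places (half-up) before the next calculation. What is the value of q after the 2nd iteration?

0.331

Iteration 1:
  p = (3 - (-1)·0.000 - (-3)·0.000 - (4)·0.000) / (12) = 0.250
  q = (3 - (-3)·0.250 - (-1)·0.000 - (1)·0.000) / (6) = 0.625
  r = (-9 - (1)·0.250 - (-1)·0.625 - (2)·0.000) / (8) = -1.078
  s = (-4 - (2)·0.250 - (-4)·0.625 - (2)·-1.078) / (9) = 0.017
Iteration 2:
  p = (3 - (-1)·0.625 - (-3)·-1.078 - (4)·0.017) / (12) = 0.027
  q = (3 - (-3)·0.027 - (-1)·-1.078 - (1)·0.017) / (6) = 0.331
  r = (-9 - (1)·0.027 - (-1)·0.331 - (2)·0.017) / (8) = -1.091
  s = (-4 - (2)·0.027 - (-4)·0.331 - (2)·-1.091) / (9) = -0.061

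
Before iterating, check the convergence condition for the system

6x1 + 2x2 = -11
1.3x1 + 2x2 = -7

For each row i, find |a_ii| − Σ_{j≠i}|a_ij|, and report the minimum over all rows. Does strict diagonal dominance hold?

row 1: |6| − (2) = 4
row 2: |2| − (1.3) = 0.7
minimum over rows = 0.7 → strictly diagonally dominant (convergence guaranteed)

0.7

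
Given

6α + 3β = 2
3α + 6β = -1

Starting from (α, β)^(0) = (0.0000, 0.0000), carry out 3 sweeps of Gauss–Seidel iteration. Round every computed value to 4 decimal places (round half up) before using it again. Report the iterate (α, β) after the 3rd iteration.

Iteration 1:
  α = (2 - (3)·0.0000) / (6) = 0.3333
  β = (-1 - (3)·0.3333) / (6) = -0.3333
Iteration 2:
  α = (2 - (3)·-0.3333) / (6) = 0.5000
  β = (-1 - (3)·0.5000) / (6) = -0.4167
Iteration 3:
  α = (2 - (3)·-0.4167) / (6) = 0.5417
  β = (-1 - (3)·0.5417) / (6) = -0.4375

(0.5417, -0.4375)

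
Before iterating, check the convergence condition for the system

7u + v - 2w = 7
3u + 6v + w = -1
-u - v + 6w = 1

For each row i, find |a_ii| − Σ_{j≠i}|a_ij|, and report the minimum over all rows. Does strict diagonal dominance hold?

2

row 1: |7| − (1+2) = 4
row 2: |6| − (3+1) = 2
row 3: |6| − (1+1) = 4
minimum over rows = 2 → strictly diagonally dominant (convergence guaranteed)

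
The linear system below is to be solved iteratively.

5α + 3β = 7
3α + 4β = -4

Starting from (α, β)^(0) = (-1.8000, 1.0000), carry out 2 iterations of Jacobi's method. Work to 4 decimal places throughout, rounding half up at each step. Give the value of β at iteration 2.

Iteration 1:
  α = (7 - (3)·1.0000) / (5) = 0.8000
  β = (-4 - (3)·-1.8000) / (4) = 0.3500
Iteration 2:
  α = (7 - (3)·0.3500) / (5) = 1.1900
  β = (-4 - (3)·0.8000) / (4) = -1.6000

-1.6000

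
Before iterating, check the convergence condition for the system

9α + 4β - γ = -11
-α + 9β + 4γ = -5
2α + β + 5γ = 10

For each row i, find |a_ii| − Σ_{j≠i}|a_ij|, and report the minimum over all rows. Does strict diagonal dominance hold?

2

row 1: |9| − (4+1) = 4
row 2: |9| − (1+4) = 4
row 3: |5| − (2+1) = 2
minimum over rows = 2 → strictly diagonally dominant (convergence guaranteed)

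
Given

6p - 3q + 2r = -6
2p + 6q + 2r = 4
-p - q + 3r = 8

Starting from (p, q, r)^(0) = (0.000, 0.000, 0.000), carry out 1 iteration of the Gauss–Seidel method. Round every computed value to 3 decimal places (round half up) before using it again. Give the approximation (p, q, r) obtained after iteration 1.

(-1.000, 1.000, 2.667)

Iteration 1:
  p = (-6 - (-3)·0.000 - (2)·0.000) / (6) = -1.000
  q = (4 - (2)·-1.000 - (2)·0.000) / (6) = 1.000
  r = (8 - (-1)·-1.000 - (-1)·1.000) / (3) = 2.667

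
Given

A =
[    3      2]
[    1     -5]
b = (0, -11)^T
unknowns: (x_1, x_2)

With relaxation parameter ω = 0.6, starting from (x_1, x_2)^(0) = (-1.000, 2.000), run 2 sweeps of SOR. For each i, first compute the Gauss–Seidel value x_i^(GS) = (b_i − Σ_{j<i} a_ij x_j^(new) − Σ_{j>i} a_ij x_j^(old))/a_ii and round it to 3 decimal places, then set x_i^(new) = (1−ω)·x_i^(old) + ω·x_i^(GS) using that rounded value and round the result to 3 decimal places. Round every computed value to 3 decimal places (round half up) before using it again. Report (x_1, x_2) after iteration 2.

(-1.270, 1.958)

Iteration 1:
  x_1: GS value = (0 - (2)·2.000) / (3) = -1.333;  x_1 ← (1−ω)·-1.000 + ω·-1.333 = -1.200
  x_2: GS value = (-11 - (1)·-1.200) / (-5) = 1.960;  x_2 ← (1−ω)·2.000 + ω·1.960 = 1.976
Iteration 2:
  x_1: GS value = (0 - (2)·1.976) / (3) = -1.317;  x_1 ← (1−ω)·-1.200 + ω·-1.317 = -1.270
  x_2: GS value = (-11 - (1)·-1.270) / (-5) = 1.946;  x_2 ← (1−ω)·1.976 + ω·1.946 = 1.958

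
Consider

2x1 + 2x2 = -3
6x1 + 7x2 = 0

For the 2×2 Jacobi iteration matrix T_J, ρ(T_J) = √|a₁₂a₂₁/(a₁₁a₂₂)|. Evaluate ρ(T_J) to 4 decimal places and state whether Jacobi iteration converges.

a₁₂a₂₁/(a₁₁a₂₂) = (2)·(6) / ((2)·(7)) = 0.857143
ρ = √|0.857143| = √0.857143 = 0.9258
ρ < 1, so Jacobi converges

0.9258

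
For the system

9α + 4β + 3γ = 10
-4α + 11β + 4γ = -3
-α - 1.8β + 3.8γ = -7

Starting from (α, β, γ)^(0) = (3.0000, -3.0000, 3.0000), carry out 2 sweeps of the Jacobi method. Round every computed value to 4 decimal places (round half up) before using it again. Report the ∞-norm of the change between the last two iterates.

Iteration 1:
  α = (10 - (4)·-3.0000 - (3)·3.0000) / (9) = 1.4444
  β = (-3 - (-4)·3.0000 - (4)·3.0000) / (11) = -0.2727
  γ = (-7 - (-1)·3.0000 - (-1.8)·-3.0000) / (3.8) = -2.4737
Iteration 2:
  α = (10 - (4)·-0.2727 - (3)·-2.4737) / (9) = 2.0569
  β = (-3 - (-4)·1.4444 - (4)·-2.4737) / (11) = 1.1520
  γ = (-7 - (-1)·1.4444 - (-1.8)·-0.2727) / (3.8) = -1.5912
Change: (0.6125, 1.4247, 0.8825) → max |·| = 1.4247

1.4247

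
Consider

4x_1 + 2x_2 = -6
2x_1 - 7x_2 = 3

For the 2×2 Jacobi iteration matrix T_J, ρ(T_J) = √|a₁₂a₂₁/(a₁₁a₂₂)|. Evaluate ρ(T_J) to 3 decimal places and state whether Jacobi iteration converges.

a₁₂a₂₁/(a₁₁a₂₂) = (2)·(2) / ((4)·(-7)) = -0.142857
ρ = √|-0.142857| = √0.142857 = 0.378
ρ < 1, so Jacobi converges

0.378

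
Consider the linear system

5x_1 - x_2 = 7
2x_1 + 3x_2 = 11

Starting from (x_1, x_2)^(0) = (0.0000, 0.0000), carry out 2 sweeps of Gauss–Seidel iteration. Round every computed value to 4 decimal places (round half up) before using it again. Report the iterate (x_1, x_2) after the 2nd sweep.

Iteration 1:
  x_1 = (7 - (-1)·0.0000) / (5) = 1.4000
  x_2 = (11 - (2)·1.4000) / (3) = 2.7333
Iteration 2:
  x_1 = (7 - (-1)·2.7333) / (5) = 1.9467
  x_2 = (11 - (2)·1.9467) / (3) = 2.3689

(1.9467, 2.3689)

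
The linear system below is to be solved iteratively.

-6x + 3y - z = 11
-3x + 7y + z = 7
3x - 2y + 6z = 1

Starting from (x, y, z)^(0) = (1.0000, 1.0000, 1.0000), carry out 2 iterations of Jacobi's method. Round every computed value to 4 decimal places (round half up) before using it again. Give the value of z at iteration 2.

Iteration 1:
  x = (11 - (3)·1.0000 - (-1)·1.0000) / (-6) = -1.5000
  y = (7 - (-3)·1.0000 - (1)·1.0000) / (7) = 1.2857
  z = (1 - (3)·1.0000 - (-2)·1.0000) / (6) = 0.0000
Iteration 2:
  x = (11 - (3)·1.2857 - (-1)·0.0000) / (-6) = -1.1905
  y = (7 - (-3)·-1.5000 - (1)·0.0000) / (7) = 0.3571
  z = (1 - (3)·-1.5000 - (-2)·1.2857) / (6) = 1.3452

1.3452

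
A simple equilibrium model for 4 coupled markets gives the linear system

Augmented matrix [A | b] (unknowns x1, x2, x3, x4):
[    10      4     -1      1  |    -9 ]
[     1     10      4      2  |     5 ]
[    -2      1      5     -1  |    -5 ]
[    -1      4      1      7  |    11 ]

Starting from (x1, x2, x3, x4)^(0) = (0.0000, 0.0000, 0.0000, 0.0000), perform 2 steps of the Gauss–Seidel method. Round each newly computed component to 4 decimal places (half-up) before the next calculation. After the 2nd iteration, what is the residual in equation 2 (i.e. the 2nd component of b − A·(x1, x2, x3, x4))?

Iteration 1:
  x1 = (-9 - (4)·0.0000 - (-1)·0.0000 - (1)·0.0000) / (10) = -0.9000
  x2 = (5 - (1)·-0.9000 - (4)·0.0000 - (2)·0.0000) / (10) = 0.5900
  x3 = (-5 - (-2)·-0.9000 - (1)·0.5900 - (-1)·0.0000) / (5) = -1.4780
  x4 = (11 - (-1)·-0.9000 - (4)·0.5900 - (1)·-1.4780) / (7) = 1.3169
Iteration 2:
  x1 = (-9 - (4)·0.5900 - (-1)·-1.4780 - (1)·1.3169) / (10) = -1.4155
  x2 = (5 - (1)·-1.4155 - (4)·-1.4780 - (2)·1.3169) / (10) = 0.9694
  x3 = (-5 - (-2)·-1.4155 - (1)·0.9694 - (-1)·1.3169) / (5) = -1.4967
  x4 = (11 - (-1)·-1.4155 - (4)·0.9694 - (1)·-1.4967) / (7) = 1.0291
Residual b − A·x = (-1.2484, 0.6501, -0.2878, -0.0001)

0.6501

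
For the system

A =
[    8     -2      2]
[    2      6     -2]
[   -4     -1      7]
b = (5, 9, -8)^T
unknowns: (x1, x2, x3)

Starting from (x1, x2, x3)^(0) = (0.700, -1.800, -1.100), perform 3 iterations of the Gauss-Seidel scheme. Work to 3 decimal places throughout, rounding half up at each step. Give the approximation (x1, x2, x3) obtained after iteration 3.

Iteration 1:
  x1 = (5 - (-2)·-1.800 - (2)·-1.100) / (8) = 0.450
  x2 = (9 - (2)·0.450 - (-2)·-1.100) / (6) = 0.983
  x3 = (-8 - (-4)·0.450 - (-1)·0.983) / (7) = -0.745
Iteration 2:
  x1 = (5 - (-2)·0.983 - (2)·-0.745) / (8) = 1.057
  x2 = (9 - (2)·1.057 - (-2)·-0.745) / (6) = 0.899
  x3 = (-8 - (-4)·1.057 - (-1)·0.899) / (7) = -0.410
Iteration 3:
  x1 = (5 - (-2)·0.899 - (2)·-0.410) / (8) = 0.952
  x2 = (9 - (2)·0.952 - (-2)·-0.410) / (6) = 1.046
  x3 = (-8 - (-4)·0.952 - (-1)·1.046) / (7) = -0.449

(0.952, 1.046, -0.449)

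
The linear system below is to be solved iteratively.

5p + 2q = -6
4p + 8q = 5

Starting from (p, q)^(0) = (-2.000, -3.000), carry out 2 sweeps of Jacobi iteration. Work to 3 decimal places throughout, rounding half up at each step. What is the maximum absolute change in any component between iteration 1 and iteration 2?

1.850

Iteration 1:
  p = (-6 - (2)·-3.000) / (5) = 0.000
  q = (5 - (4)·-2.000) / (8) = 1.625
Iteration 2:
  p = (-6 - (2)·1.625) / (5) = -1.850
  q = (5 - (4)·0.000) / (8) = 0.625
Change: (-1.850, -1.000) → max |·| = 1.850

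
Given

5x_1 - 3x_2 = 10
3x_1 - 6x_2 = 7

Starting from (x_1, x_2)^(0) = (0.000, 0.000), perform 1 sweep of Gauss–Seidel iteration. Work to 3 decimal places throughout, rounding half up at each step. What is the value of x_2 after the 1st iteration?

-0.167

Iteration 1:
  x_1 = (10 - (-3)·0.000) / (5) = 2.000
  x_2 = (7 - (3)·2.000) / (-6) = -0.167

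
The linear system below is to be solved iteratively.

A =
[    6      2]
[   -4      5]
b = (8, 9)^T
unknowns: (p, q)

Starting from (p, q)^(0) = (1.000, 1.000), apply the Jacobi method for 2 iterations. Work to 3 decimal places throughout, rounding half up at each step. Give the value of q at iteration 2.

Iteration 1:
  p = (8 - (2)·1.000) / (6) = 1.000
  q = (9 - (-4)·1.000) / (5) = 2.600
Iteration 2:
  p = (8 - (2)·2.600) / (6) = 0.467
  q = (9 - (-4)·1.000) / (5) = 2.600

2.600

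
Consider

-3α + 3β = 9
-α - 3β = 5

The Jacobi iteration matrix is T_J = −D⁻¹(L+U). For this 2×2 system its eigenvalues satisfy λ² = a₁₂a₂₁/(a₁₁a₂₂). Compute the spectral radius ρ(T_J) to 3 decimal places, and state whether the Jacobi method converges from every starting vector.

0.577

a₁₂a₂₁/(a₁₁a₂₂) = (3)·(-1) / ((-3)·(-3)) = -0.333333
ρ = √|-0.333333| = √0.333333 = 0.577
ρ < 1, so Jacobi converges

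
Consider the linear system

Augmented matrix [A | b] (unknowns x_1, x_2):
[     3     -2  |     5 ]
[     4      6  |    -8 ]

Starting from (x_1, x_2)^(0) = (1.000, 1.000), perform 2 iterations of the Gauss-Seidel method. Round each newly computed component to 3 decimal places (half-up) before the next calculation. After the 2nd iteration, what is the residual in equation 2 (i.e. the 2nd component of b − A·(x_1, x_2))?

Iteration 1:
  x_1 = (5 - (-2)·1.000) / (3) = 2.333
  x_2 = (-8 - (4)·2.333) / (6) = -2.889
Iteration 2:
  x_1 = (5 - (-2)·-2.889) / (3) = -0.259
  x_2 = (-8 - (4)·-0.259) / (6) = -1.161
Residual b − A·x = (3.455, 0.002)

0.002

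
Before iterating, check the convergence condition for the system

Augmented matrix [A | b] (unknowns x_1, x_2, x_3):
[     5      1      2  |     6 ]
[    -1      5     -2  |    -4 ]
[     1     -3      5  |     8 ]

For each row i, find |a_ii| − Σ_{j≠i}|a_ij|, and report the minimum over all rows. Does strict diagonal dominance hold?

row 1: |5| − (1+2) = 2
row 2: |5| − (1+2) = 2
row 3: |5| − (1+3) = 1
minimum over rows = 1 → strictly diagonally dominant (convergence guaranteed)

1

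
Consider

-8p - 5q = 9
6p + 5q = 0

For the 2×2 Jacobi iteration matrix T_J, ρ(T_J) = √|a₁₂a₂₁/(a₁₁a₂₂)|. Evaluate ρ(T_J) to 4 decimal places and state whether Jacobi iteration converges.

0.8660

a₁₂a₂₁/(a₁₁a₂₂) = (-5)·(6) / ((-8)·(5)) = 0.750000
ρ = √|0.750000| = √0.750000 = 0.8660
ρ < 1, so Jacobi converges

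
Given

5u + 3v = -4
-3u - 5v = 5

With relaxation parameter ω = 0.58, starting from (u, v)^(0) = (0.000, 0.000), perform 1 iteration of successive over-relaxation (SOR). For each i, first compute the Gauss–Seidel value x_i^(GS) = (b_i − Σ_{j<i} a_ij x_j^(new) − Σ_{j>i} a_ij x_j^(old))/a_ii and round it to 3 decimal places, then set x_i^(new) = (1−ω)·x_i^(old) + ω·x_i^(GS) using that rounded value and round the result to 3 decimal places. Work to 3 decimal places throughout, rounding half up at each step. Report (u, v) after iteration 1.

Iteration 1:
  u: GS value = (-4 - (3)·0.000) / (5) = -0.800;  u ← (1−ω)·0.000 + ω·-0.800 = -0.464
  v: GS value = (5 - (-3)·-0.464) / (-5) = -0.722;  v ← (1−ω)·0.000 + ω·-0.722 = -0.419

(-0.464, -0.419)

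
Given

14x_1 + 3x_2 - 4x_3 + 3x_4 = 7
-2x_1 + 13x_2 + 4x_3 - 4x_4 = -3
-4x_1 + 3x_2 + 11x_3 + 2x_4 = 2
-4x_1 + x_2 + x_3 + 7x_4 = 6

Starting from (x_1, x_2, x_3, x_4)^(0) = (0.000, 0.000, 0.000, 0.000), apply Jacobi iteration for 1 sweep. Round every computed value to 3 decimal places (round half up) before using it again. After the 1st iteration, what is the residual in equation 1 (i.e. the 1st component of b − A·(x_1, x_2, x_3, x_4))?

-1.150

Iteration 1:
  x_1 = (7 - (3)·0.000 - (-4)·0.000 - (3)·0.000) / (14) = 0.500
  x_2 = (-3 - (-2)·0.000 - (4)·0.000 - (-4)·0.000) / (13) = -0.231
  x_3 = (2 - (-4)·0.000 - (3)·0.000 - (2)·0.000) / (11) = 0.182
  x_4 = (6 - (-4)·0.000 - (1)·0.000 - (1)·0.000) / (7) = 0.857
Residual b − A·x = (-1.150, 3.703, 0.977, 2.050)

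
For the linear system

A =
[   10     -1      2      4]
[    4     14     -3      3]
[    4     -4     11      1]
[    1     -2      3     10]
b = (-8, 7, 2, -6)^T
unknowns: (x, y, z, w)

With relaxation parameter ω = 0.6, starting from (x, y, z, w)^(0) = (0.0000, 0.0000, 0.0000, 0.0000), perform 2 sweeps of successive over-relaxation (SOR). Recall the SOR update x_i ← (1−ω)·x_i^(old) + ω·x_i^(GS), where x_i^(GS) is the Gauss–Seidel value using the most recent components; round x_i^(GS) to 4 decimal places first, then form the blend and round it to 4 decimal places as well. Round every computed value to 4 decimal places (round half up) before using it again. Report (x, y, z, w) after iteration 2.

Iteration 1:
  x: GS value = (-8 - (-1)·0.0000 - (2)·0.0000 - (4)·0.0000) / (10) = -0.8000;  x ← (1−ω)·0.0000 + ω·-0.8000 = -0.4800
  y: GS value = (7 - (4)·-0.4800 - (-3)·0.0000 - (3)·0.0000) / (14) = 0.6371;  y ← (1−ω)·0.0000 + ω·0.6371 = 0.3823
  z: GS value = (2 - (4)·-0.4800 - (-4)·0.3823 - (1)·0.0000) / (11) = 0.4954;  z ← (1−ω)·0.0000 + ω·0.4954 = 0.2972
  w: GS value = (-6 - (1)·-0.4800 - (-2)·0.3823 - (3)·0.2972) / (10) = -0.5647;  w ← (1−ω)·0.0000 + ω·-0.5647 = -0.3388
Iteration 2:
  x: GS value = (-8 - (-1)·0.3823 - (2)·0.2972 - (4)·-0.3388) / (10) = -0.6857;  x ← (1−ω)·-0.4800 + ω·-0.6857 = -0.6034
  y: GS value = (7 - (4)·-0.6034 - (-3)·0.2972 - (3)·-0.3388) / (14) = 0.8087;  y ← (1−ω)·0.3823 + ω·0.8087 = 0.6381
  z: GS value = (2 - (4)·-0.6034 - (-4)·0.6381 - (1)·-0.3388) / (11) = 0.6641;  z ← (1−ω)·0.2972 + ω·0.6641 = 0.5173
  w: GS value = (-6 - (1)·-0.6034 - (-2)·0.6381 - (3)·0.5173) / (10) = -0.5672;  w ← (1−ω)·-0.3388 + ω·-0.5672 = -0.4758

(-0.6034, 0.6381, 0.5173, -0.4758)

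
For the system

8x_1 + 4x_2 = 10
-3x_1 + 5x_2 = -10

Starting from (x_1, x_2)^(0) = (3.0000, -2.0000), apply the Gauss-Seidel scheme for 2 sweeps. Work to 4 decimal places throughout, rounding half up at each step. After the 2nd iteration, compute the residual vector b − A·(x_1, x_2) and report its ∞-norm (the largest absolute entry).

1.6200

Iteration 1:
  x_1 = (10 - (4)·-2.0000) / (8) = 2.2500
  x_2 = (-10 - (-3)·2.2500) / (5) = -0.6500
Iteration 2:
  x_1 = (10 - (4)·-0.6500) / (8) = 1.5750
  x_2 = (-10 - (-3)·1.5750) / (5) = -1.0550
Residual b − A·x = (1.6200, 0.0000); ∞-norm = 1.6200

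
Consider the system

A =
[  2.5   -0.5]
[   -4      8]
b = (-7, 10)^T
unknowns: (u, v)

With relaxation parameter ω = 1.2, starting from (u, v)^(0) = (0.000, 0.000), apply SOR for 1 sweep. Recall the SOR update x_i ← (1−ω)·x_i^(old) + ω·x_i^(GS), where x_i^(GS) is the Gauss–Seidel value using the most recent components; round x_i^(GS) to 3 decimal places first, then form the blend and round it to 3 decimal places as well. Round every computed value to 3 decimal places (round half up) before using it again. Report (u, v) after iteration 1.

(-3.360, -0.516)

Iteration 1:
  u: GS value = (-7 - (-0.5)·0.000) / (2.5) = -2.800;  u ← (1−ω)·0.000 + ω·-2.800 = -3.360
  v: GS value = (10 - (-4)·-3.360) / (8) = -0.430;  v ← (1−ω)·0.000 + ω·-0.430 = -0.516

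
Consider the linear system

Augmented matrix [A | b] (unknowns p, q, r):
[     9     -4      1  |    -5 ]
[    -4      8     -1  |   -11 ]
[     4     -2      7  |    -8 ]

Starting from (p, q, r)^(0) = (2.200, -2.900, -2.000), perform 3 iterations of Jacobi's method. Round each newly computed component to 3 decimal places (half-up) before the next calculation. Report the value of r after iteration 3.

Iteration 1:
  p = (-5 - (-4)·-2.900 - (1)·-2.000) / (9) = -1.622
  q = (-11 - (-4)·2.200 - (-1)·-2.000) / (8) = -0.525
  r = (-8 - (4)·2.200 - (-2)·-2.900) / (7) = -3.229
Iteration 2:
  p = (-5 - (-4)·-0.525 - (1)·-3.229) / (9) = -0.430
  q = (-11 - (-4)·-1.622 - (-1)·-3.229) / (8) = -2.590
  r = (-8 - (4)·-1.622 - (-2)·-0.525) / (7) = -0.366
Iteration 3:
  p = (-5 - (-4)·-2.590 - (1)·-0.366) / (9) = -1.666
  q = (-11 - (-4)·-0.430 - (-1)·-0.366) / (8) = -1.636
  r = (-8 - (4)·-0.430 - (-2)·-2.590) / (7) = -1.637

-1.637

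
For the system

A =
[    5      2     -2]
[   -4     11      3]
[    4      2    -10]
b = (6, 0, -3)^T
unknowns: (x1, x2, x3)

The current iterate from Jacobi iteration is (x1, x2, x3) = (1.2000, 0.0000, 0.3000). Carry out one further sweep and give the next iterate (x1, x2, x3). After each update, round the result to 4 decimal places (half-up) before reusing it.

(1.3200, 0.3545, 0.7800)

One sweep:
  x1 = (6 - (2)·0.0000 - (-2)·0.3000) / (5) = 1.3200
  x2 = (0 - (-4)·1.2000 - (3)·0.3000) / (11) = 0.3545
  x3 = (-3 - (4)·1.2000 - (2)·0.0000) / (-10) = 0.7800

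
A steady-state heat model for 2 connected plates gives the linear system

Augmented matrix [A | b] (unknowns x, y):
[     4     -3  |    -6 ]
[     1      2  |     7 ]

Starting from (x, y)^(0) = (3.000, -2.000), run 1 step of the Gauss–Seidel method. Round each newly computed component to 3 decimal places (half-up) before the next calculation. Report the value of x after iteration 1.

-3.000

Iteration 1:
  x = (-6 - (-3)·-2.000) / (4) = -3.000
  y = (7 - (1)·-3.000) / (2) = 5.000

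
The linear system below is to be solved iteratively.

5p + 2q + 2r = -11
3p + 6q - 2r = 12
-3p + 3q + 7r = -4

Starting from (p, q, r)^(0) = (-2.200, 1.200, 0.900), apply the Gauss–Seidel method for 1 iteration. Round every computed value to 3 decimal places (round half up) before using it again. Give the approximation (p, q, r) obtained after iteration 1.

Iteration 1:
  p = (-11 - (2)·1.200 - (2)·0.900) / (5) = -3.040
  q = (12 - (3)·-3.040 - (-2)·0.900) / (6) = 3.820
  r = (-4 - (-3)·-3.040 - (3)·3.820) / (7) = -3.511

(-3.040, 3.820, -3.511)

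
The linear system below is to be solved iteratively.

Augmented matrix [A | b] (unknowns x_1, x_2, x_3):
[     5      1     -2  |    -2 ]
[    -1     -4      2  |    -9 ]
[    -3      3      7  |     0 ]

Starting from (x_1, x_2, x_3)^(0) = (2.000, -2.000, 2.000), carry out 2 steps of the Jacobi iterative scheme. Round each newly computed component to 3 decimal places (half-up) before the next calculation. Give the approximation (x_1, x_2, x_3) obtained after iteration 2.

(-0.264, 2.907, -0.836)

Iteration 1:
  x_1 = (-2 - (1)·-2.000 - (-2)·2.000) / (5) = 0.800
  x_2 = (-9 - (-1)·2.000 - (2)·2.000) / (-4) = 2.750
  x_3 = (0 - (-3)·2.000 - (3)·-2.000) / (7) = 1.714
Iteration 2:
  x_1 = (-2 - (1)·2.750 - (-2)·1.714) / (5) = -0.264
  x_2 = (-9 - (-1)·0.800 - (2)·1.714) / (-4) = 2.907
  x_3 = (0 - (-3)·0.800 - (3)·2.750) / (7) = -0.836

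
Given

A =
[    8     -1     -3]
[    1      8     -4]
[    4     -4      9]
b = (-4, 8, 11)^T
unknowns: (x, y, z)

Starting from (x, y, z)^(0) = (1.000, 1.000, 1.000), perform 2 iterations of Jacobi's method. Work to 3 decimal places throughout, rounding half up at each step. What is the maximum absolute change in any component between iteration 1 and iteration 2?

Iteration 1:
  x = (-4 - (-1)·1.000 - (-3)·1.000) / (8) = 0.000
  y = (8 - (1)·1.000 - (-4)·1.000) / (8) = 1.375
  z = (11 - (4)·1.000 - (-4)·1.000) / (9) = 1.222
Iteration 2:
  x = (-4 - (-1)·1.375 - (-3)·1.222) / (8) = 0.130
  y = (8 - (1)·0.000 - (-4)·1.222) / (8) = 1.611
  z = (11 - (4)·0.000 - (-4)·1.375) / (9) = 1.833
Change: (0.130, 0.236, 0.611) → max |·| = 0.611

0.611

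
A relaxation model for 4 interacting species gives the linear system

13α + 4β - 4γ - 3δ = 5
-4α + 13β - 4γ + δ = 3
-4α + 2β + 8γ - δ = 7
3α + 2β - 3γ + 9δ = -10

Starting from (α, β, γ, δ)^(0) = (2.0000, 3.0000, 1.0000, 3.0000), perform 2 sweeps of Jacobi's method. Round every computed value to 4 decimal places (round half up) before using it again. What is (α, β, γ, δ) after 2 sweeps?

Iteration 1:
  α = (5 - (4)·3.0000 - (-4)·1.0000 - (-3)·3.0000) / (13) = 0.4615
  β = (3 - (-4)·2.0000 - (-4)·1.0000 - (1)·3.0000) / (13) = 0.9231
  γ = (7 - (-4)·2.0000 - (2)·3.0000 - (-1)·3.0000) / (8) = 1.5000
  δ = (-10 - (3)·2.0000 - (2)·3.0000 - (-3)·1.0000) / (9) = -2.1111
Iteration 2:
  α = (5 - (4)·0.9231 - (-4)·1.5000 - (-3)·-2.1111) / (13) = 0.0749
  β = (3 - (-4)·0.4615 - (-4)·1.5000 - (1)·-2.1111) / (13) = 0.9967
  γ = (7 - (-4)·0.4615 - (2)·0.9231 - (-1)·-2.1111) / (8) = 0.6111
  δ = (-10 - (3)·0.4615 - (2)·0.9231 - (-3)·1.5000) / (9) = -0.9701

(0.0749, 0.9967, 0.6111, -0.9701)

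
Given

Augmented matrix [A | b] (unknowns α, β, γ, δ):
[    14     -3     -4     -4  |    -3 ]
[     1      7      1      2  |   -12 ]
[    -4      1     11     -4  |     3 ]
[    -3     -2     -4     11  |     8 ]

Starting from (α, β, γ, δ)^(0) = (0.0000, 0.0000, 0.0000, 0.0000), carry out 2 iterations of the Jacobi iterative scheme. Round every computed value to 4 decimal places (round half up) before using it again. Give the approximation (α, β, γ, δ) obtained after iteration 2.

Iteration 1:
  α = (-3 - (-3)·0.0000 - (-4)·0.0000 - (-4)·0.0000) / (14) = -0.2143
  β = (-12 - (1)·0.0000 - (1)·0.0000 - (2)·0.0000) / (7) = -1.7143
  γ = (3 - (-4)·0.0000 - (1)·0.0000 - (-4)·0.0000) / (11) = 0.2727
  δ = (8 - (-3)·0.0000 - (-2)·0.0000 - (-4)·0.0000) / (11) = 0.7273
Iteration 2:
  α = (-3 - (-3)·-1.7143 - (-4)·0.2727 - (-4)·0.7273) / (14) = -0.2959
  β = (-12 - (1)·-0.2143 - (1)·0.2727 - (2)·0.7273) / (7) = -1.9304
  γ = (3 - (-4)·-0.2143 - (1)·-1.7143 - (-4)·0.7273) / (11) = 0.6151
  δ = (8 - (-3)·-0.2143 - (-2)·-1.7143 - (-4)·0.2727) / (11) = 0.4563

(-0.2959, -1.9304, 0.6151, 0.4563)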